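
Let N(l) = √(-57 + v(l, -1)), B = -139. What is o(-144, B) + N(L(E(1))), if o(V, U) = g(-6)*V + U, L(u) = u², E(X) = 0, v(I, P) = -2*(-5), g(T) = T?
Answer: 725 + I*√47 ≈ 725.0 + 6.8557*I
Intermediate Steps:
v(I, P) = 10
N(l) = I*√47 (N(l) = √(-57 + 10) = √(-47) = I*√47)
o(V, U) = U - 6*V (o(V, U) = -6*V + U = U - 6*V)
o(-144, B) + N(L(E(1))) = (-139 - 6*(-144)) + I*√47 = (-139 + 864) + I*√47 = 725 + I*√47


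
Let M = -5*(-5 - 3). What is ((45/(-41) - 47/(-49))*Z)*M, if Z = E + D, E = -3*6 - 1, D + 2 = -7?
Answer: 44480/287 ≈ 154.98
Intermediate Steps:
D = -9 (D = -2 - 7 = -9)
E = -19 (E = -18 - 1 = -19)
M = 40 (M = -5*(-8) = 40)
Z = -28 (Z = -19 - 9 = -28)
((45/(-41) - 47/(-49))*Z)*M = ((45/(-41) - 47/(-49))*(-28))*40 = ((45*(-1/41) - 47*(-1/49))*(-28))*40 = ((-45/41 + 47/49)*(-28))*40 = -278/2009*(-28)*40 = (1112/287)*40 = 44480/287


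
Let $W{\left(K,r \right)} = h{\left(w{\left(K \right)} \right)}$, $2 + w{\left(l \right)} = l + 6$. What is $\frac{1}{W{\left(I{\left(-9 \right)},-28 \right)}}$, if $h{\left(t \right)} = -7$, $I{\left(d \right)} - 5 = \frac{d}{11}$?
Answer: $- \frac{1}{7} \approx -0.14286$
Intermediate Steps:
$I{\left(d \right)} = 5 + \frac{d}{11}$
$w{\left(l \right)} = 4 + l$ ($w{\left(l \right)} = -2 + \left(l + 6\right) = -2 + \left(6 + l\right) = 4 + l$)
$W{\left(K,r \right)} = -7$
$\frac{1}{W{\left(I{\left(-9 \right)},-28 \right)}} = \frac{1}{-7} = - \frac{1}{7}$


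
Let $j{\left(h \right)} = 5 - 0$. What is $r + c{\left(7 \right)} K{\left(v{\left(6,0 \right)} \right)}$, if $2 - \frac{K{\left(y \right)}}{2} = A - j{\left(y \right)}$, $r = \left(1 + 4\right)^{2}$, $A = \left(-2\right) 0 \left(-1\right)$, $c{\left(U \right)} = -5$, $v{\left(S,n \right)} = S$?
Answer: $-45$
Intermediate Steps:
$j{\left(h \right)} = 5$ ($j{\left(h \right)} = 5 + 0 = 5$)
$A = 0$ ($A = 0 \left(-1\right) = 0$)
$r = 25$ ($r = 5^{2} = 25$)
$K{\left(y \right)} = 14$ ($K{\left(y \right)} = 4 - 2 \left(0 - 5\right) = 4 - -10 = 4 + 10 = 14$)
$r + c{\left(7 \right)} K{\left(v{\left(6,0 \right)} \right)} = 25 - 70 = -45$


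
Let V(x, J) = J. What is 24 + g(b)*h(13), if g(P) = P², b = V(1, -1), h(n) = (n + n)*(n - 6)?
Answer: 206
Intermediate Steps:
h(n) = 2*n*(-6 + n) (h(n) = (2*n)*(-6 + n) = 2*n*(-6 + n))
b = -1
24 + g(b)*h(13) = 24 + (-1)²*(2*13*(-6 + 13)) = 24 + 1*(2*13*7) = 24 + 1*182 = 24 + 182 = 206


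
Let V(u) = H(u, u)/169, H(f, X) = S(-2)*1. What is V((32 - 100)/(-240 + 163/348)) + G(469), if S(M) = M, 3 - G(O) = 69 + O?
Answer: -90417/169 ≈ -535.01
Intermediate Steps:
G(O) = -66 - O (G(O) = 3 - (69 + O) = 3 + (-69 - O) = -66 - O)
H(f, X) = -2 (H(f, X) = -2*1 = -2)
V(u) = -2/169
V((32 - 100)/(-240 + 163/348)) + G(469) = -2/169 + (-66 - 1*469) = -2/169 + (-66 - 469) = -2/169 - 535 = -90417/169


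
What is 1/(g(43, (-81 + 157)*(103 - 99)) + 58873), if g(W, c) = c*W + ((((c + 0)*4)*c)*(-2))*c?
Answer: -1/224683767 ≈ -4.4507e-9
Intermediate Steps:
g(W, c) = -8*c³ + W*c (g(W, c) = W*c + (((c*4)*c)*(-2))*c = W*c + (((4*c)*c)*(-2))*c = W*c + ((4*c²)*(-2))*c = W*c + (-8*c²)*c = W*c - 8*c³ = -8*c³ + W*c)
1/(g(43, (-81 + 157)*(103 - 99)) + 58873) = 1/(((-81 + 157)*(103 - 99))*(43 - 8*(-81 + 157)²*(103 - 99)²) + 58873) = 1/((76*4)*(43 - 8*(76*4)²) + 58873) = 1/(304*(43 - 8*304²) + 58873) = 1/(304*(43 - 8*92416) + 58873) = 1/(304*(43 - 739328) + 58873) = 1/(304*(-739285) + 58873) = 1/(-224742640 + 58873) = 1/(-224683767) = -1/224683767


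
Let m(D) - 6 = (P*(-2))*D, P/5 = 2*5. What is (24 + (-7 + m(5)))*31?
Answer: -14787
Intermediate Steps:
P = 50 (P = 5*(2*5) = 5*10 = 50)
m(D) = 6 - 100*D (m(D) = 6 + (50*(-2))*D = 6 - 100*D)
(24 + (-7 + m(5)))*31 = (24 + (-7 + (6 - 100*5)))*31 = (24 + (-7 + (6 - 500)))*31 = (24 + (-7 - 494))*31 = (24 - 501)*31 = -477*31 = -14787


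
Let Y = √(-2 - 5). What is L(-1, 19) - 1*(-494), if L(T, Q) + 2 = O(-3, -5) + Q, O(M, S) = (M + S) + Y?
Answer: 503 + I*√7 ≈ 503.0 + 2.6458*I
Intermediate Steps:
Y = I*√7 (Y = √(-7) = I*√7 ≈ 2.6458*I)
O(M, S) = M + S + I*√7 (O(M, S) = (M + S) + I*√7 = M + S + I*√7)
L(T, Q) = -10 + Q + I*√7 (L(T, Q) = -2 + ((-3 - 5 + I*√7) + Q) = -2 + ((-8 + I*√7) + Q) = -2 + (-8 + Q + I*√7) = -10 + Q + I*√7)
L(-1, 19) - 1*(-494) = (-10 + 19 + I*√7) - 1*(-494) = (9 + I*√7) + 494 = 503 + I*√7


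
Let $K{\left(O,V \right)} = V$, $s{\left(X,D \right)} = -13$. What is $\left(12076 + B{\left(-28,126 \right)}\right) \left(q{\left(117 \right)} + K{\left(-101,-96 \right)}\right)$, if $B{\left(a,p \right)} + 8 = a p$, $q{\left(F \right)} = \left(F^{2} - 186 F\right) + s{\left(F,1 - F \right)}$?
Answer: $-69874280$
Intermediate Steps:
$q{\left(F \right)} = -13 + F^{2} - 186 F$ ($q{\left(F \right)} = \left(F^{2} - 186 F\right) - 13 = -13 + F^{2} - 186 F$)
$B{\left(a,p \right)} = -8 + a p$
$\left(12076 + B{\left(-28,126 \right)}\right) \left(q{\left(117 \right)} + K{\left(-101,-96 \right)}\right) = \left(12076 - 3536\right) \left(\left(-13 + 117^{2} - 21762\right) - 96\right) = \left(12076 - 3536\right) \left(\left(-13 + 13689 - 21762\right) - 96\right) = \left(12076 - 3536\right) \left(-8086 - 96\right) = 8540 \left(-8182\right) = -69874280$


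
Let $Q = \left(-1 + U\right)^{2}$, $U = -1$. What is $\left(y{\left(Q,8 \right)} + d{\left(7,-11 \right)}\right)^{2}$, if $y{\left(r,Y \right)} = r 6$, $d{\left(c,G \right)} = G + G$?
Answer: $4$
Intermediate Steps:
$d{\left(c,G \right)} = 2 G$
$Q = 4$ ($Q = \left(-1 - 1\right)^{2} = \left(-2\right)^{2} = 4$)
$y{\left(r,Y \right)} = 6 r$
$\left(y{\left(Q,8 \right)} + d{\left(7,-11 \right)}\right)^{2} = \left(6 \cdot 4 + 2 \left(-11\right)\right)^{2} = \left(24 - 22\right)^{2} = 2^{2} = 4$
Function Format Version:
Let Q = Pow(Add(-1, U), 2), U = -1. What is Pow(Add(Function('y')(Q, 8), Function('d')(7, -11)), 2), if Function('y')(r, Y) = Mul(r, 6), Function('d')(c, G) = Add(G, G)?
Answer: 4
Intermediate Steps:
Function('d')(c, G) = Mul(2, G)
Q = 4 (Q = Pow(Add(-1, -1), 2) = Pow(-2, 2) = 4)
Function('y')(r, Y) = Mul(6, r)
Pow(Add(Function('y')(Q, 8), Function('d')(7, -11)), 2) = Pow(Add(Mul(6, 4), Mul(2, -11)), 2) = Pow(Add(24, -22), 2) = Pow(2, 2) = 4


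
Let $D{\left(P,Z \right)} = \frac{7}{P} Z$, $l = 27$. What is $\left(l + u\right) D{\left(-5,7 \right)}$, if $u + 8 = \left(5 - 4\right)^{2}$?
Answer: $-196$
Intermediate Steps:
$D{\left(P,Z \right)} = \frac{7 Z}{P}$
$u = -7$ ($u = -8 + \left(5 - 4\right)^{2} = -8 + 1^{2} = -8 + 1 = -7$)
$\left(l + u\right) D{\left(-5,7 \right)} = \left(27 - 7\right) 7 \cdot 7 \frac{1}{-5} = 20 \cdot 7 \cdot 7 \left(- \frac{1}{5}\right) = 20 \left(- \frac{49}{5}\right) = -196$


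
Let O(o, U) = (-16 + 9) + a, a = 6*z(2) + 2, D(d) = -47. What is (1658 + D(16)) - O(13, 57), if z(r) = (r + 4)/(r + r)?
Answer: 1607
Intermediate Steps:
z(r) = (4 + r)/(2*r) (z(r) = (4 + r)/((2*r)) = (4 + r)*(1/(2*r)) = (4 + r)/(2*r))
a = 11 (a = 6*((½)*(4 + 2)/2) + 2 = 6*((½)*(½)*6) + 2 = 6*(3/2) + 2 = 9 + 2 = 11)
O(o, U) = 4 (O(o, U) = (-16 + 9) + 11 = -7 + 11 = 4)
(1658 + D(16)) - O(13, 57) = (1658 - 47) - 1*4 = 1611 - 4 = 1607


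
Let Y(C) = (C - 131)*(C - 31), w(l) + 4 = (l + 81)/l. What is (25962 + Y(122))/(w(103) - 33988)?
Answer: -2589729/3500992 ≈ -0.73971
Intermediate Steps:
w(l) = -4 + (81 + l)/l (w(l) = -4 + (l + 81)/l = -4 + (81 + l)/l)
Y(C) = (-131 + C)*(-31 + C)
(25962 + Y(122))/(w(103) - 33988) = (25962 + (4061 + 122² - 162*122))/((-3 + 81/103) - 33988) = (25962 + (4061 + 14884 - 19764))/((-3 + 81*(1/103)) - 33988) = (25962 - 819)/((-3 + 81/103) - 33988) = 25143/(-228/103 - 33988) = 25143/(-3500992/103) = 25143*(-103/3500992) = -2589729/3500992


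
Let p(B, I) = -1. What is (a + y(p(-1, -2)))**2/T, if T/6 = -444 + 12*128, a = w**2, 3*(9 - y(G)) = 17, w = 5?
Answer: 7225/58968 ≈ 0.12252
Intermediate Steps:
y(G) = 10/3 (y(G) = 9 - 1/3*17 = 9 - 17/3 = 10/3)
a = 25 (a = 5**2 = 25)
T = 6552 (T = 6*(-444 + 12*128) = 6*(-444 + 1536) = 6*1092 = 6552)
(a + y(p(-1, -2)))**2/T = (25 + 10/3)**2/6552 = (85/3)**2*(1/6552) = (7225/9)*(1/6552) = 7225/58968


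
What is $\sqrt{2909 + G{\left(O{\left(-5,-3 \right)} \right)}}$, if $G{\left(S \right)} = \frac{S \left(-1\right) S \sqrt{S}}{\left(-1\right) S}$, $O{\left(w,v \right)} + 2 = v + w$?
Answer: $\sqrt{2909 - 10 i \sqrt{10}} \approx 53.936 - 0.2932 i$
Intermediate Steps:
$O{\left(w,v \right)} = -2 + v + w$ ($O{\left(w,v \right)} = -2 + \left(v + w\right) = -2 + v + w$)
$G{\left(S \right)} = S^{\frac{3}{2}}$ ($G{\left(S \right)} = - S S^{\frac{3}{2}} \left(- \frac{1}{S}\right) = - S^{\frac{5}{2}} \left(- \frac{1}{S}\right) = S^{\frac{3}{2}}$)
$\sqrt{2909 + G{\left(O{\left(-5,-3 \right)} \right)}} = \sqrt{2909 + \left(-2 - 3 - 5\right)^{\frac{3}{2}}} = \sqrt{2909 + \left(-10\right)^{\frac{3}{2}}} = \sqrt{2909 - 10 i \sqrt{10}}$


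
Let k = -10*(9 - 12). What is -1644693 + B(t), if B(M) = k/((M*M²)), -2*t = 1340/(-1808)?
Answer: -12362137439391/7519075 ≈ -1.6441e+6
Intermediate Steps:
t = 335/904 (t = -670/(-1808) = -670*(-1)/1808 = -½*(-335/452) = 335/904 ≈ 0.37058)
k = 30 (k = -10*(-3) = 30)
B(M) = 30/M³ (B(M) = 30/((M*M²)) = 30/(M³) = 30/M³)
-1644693 + B(t) = -1644693 + 30/(335/904)³ = -1644693 + 30*(738763264/37595375) = -1644693 + 4432579584/7519075 = -12362137439391/7519075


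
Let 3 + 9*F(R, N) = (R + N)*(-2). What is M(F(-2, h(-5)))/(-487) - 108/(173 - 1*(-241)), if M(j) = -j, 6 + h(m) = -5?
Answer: -25769/100809 ≈ -0.25562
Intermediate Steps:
h(m) = -11 (h(m) = -6 - 5 = -11)
F(R, N) = -1/3 - 2*N/9 - 2*R/9 (F(R, N) = -1/3 + ((R + N)*(-2))/9 = -1/3 + ((N + R)*(-2))/9 = -1/3 + (-2*N - 2*R)/9 = -1/3 + (-2*N/9 - 2*R/9) = -1/3 - 2*N/9 - 2*R/9)
M(F(-2, h(-5)))/(-487) - 108/(173 - 1*(-241)) = -(-1/3 - 2/9*(-11) - 2/9*(-2))/(-487) - 108/(173 - 1*(-241)) = -(-1/3 + 22/9 + 4/9)*(-1/487) - 108/(173 + 241) = -1*23/9*(-1/487) - 108/414 = -23/9*(-1/487) - 108*1/414 = 23/4383 - 6/23 = -25769/100809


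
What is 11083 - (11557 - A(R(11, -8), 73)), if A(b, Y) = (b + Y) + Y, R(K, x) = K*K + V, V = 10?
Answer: -197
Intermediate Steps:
R(K, x) = 10 + K**2 (R(K, x) = K*K + 10 = K**2 + 10 = 10 + K**2)
A(b, Y) = b + 2*Y (A(b, Y) = (Y + b) + Y = b + 2*Y)
11083 - (11557 - A(R(11, -8), 73)) = 11083 - (11557 - ((10 + 11**2) + 2*73)) = 11083 - (11557 - ((10 + 121) + 146)) = 11083 - (11557 - (131 + 146)) = 11083 - (11557 - 1*277) = 11083 - (11557 - 277) = 11083 - 1*11280 = 11083 - 11280 = -197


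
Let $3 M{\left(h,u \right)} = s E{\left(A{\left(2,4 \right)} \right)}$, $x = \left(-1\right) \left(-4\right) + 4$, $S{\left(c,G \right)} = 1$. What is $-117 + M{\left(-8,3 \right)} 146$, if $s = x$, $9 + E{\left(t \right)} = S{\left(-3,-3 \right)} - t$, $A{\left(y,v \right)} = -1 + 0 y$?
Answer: $- \frac{8527}{3} \approx -2842.3$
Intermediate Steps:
$A{\left(y,v \right)} = -1$ ($A{\left(y,v \right)} = -1 + 0 = -1$)
$E{\left(t \right)} = -8 - t$ ($E{\left(t \right)} = -9 - \left(-1 + t\right) = -8 - t$)
$x = 8$ ($x = 4 + 4 = 8$)
$s = 8$
$M{\left(h,u \right)} = - \frac{56}{3}$ ($M{\left(h,u \right)} = \frac{8 \left(-8 - -1\right)}{3} = \frac{8 \left(-8 + 1\right)}{3} = \frac{8 \left(-7\right)}{3} = \frac{1}{3} \left(-56\right) = - \frac{56}{3}$)
$-117 + M{\left(-8,3 \right)} 146 = -117 - \frac{8176}{3} = - \frac{8527}{3}$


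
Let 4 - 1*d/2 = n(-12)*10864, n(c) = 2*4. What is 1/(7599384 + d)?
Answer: 1/7425568 ≈ 1.3467e-7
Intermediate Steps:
n(c) = 8
d = -173816 (d = 8 - 16*10864 = 8 - 2*86912 = 8 - 173824 = -173816)
1/(7599384 + d) = 1/(7599384 - 173816) = 1/7425568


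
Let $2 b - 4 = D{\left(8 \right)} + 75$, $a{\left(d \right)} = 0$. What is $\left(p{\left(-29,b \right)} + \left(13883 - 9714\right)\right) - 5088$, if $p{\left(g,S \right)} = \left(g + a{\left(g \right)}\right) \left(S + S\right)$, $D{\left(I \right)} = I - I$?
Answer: $-3210$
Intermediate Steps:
$D{\left(I \right)} = 0$
$b = \frac{79}{2}$ ($b = 2 + \frac{0 + 75}{2} = 2 + \frac{1}{2} \cdot 75 = 2 + \frac{75}{2} = \frac{79}{2} \approx 39.5$)
$p{\left(g,S \right)} = 2 S g$ ($p{\left(g,S \right)} = \left(g + 0\right) \left(S + S\right) = g 2 S = 2 S g$)
$\left(p{\left(-29,b \right)} + \left(13883 - 9714\right)\right) - 5088 = \left(2 \cdot \frac{79}{2} \left(-29\right) + \left(13883 - 9714\right)\right) - 5088 = \left(-2291 + 4169\right) - 5088 = 1878 - 5088 = -3210$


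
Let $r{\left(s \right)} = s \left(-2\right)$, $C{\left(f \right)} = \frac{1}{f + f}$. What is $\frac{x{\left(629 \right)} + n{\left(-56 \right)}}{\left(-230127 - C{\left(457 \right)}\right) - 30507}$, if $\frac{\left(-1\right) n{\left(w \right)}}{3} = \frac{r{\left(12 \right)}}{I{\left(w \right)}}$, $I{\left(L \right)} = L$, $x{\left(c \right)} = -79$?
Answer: $\frac{513668}{1667536339} \approx 0.00030804$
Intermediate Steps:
$C{\left(f \right)} = \frac{1}{2 f}$
$r{\left(s \right)} = - 2 s$
$n{\left(w \right)} = \frac{72}{w}$ ($n{\left(w \right)} = - 3 \frac{\left(-2\right) 12}{w} = - 3 \left(- \frac{24}{w}\right) = \frac{72}{w}$)
$\frac{x{\left(629 \right)} + n{\left(-56 \right)}}{\left(-230127 - C{\left(457 \right)}\right) - 30507} = \frac{-79 + \frac{72}{-56}}{\left(-230127 - \frac{1}{2 \cdot 457}\right) - 30507} = \frac{-79 + 72 \left(- \frac{1}{56}\right)}{\left(-230127 - \frac{1}{2} \cdot \frac{1}{457}\right) - 30507} = \frac{-79 - \frac{9}{7}}{\left(-230127 - \frac{1}{914}\right) - 30507} = - \frac{562}{7 \left(\left(-230127 - \frac{1}{914}\right) - 30507\right)} = - \frac{562}{7 \left(- \frac{210336079}{914} - 30507\right)} = - \frac{562}{7 \left(- \frac{238219477}{914}\right)} = \left(- \frac{562}{7}\right) \left(- \frac{914}{238219477}\right) = \frac{513668}{1667536339}$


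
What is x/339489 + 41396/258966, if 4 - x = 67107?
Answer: -184661603/4884228243 ≈ -0.037808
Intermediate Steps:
x = -67103 (x = 4 - 1*67107 = 4 - 67107 = -67103)
x/339489 + 41396/258966 = -67103/339489 + 41396/258966 = -67103*1/339489 + 41396*(1/258966) = -67103/339489 + 20698/129483 = -184661603/4884228243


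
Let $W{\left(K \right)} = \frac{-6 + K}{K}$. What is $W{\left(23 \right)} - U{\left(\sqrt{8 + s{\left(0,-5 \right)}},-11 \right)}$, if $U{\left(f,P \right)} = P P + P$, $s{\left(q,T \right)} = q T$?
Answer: $- \frac{2513}{23} \approx -109.26$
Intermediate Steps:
$s{\left(q,T \right)} = T q$
$U{\left(f,P \right)} = P + P^{2}$ ($U{\left(f,P \right)} = P^{2} + P = P + P^{2}$)
$W{\left(K \right)} = \frac{-6 + K}{K}$
$W{\left(23 \right)} - U{\left(\sqrt{8 + s{\left(0,-5 \right)}},-11 \right)} = \frac{-6 + 23}{23} - - 11 \left(1 - 11\right) = \frac{1}{23} \cdot 17 - \left(-11\right) \left(-10\right) = \frac{17}{23} - 110 = - \frac{2513}{23}$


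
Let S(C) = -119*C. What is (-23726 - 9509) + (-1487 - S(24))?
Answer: -31866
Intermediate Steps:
(-23726 - 9509) + (-1487 - S(24)) = (-23726 - 9509) + (-1487 - (-119)*24) = -33235 + (-1487 - 1*(-2856)) = -33235 + (-1487 + 2856) = -33235 + 1369 = -31866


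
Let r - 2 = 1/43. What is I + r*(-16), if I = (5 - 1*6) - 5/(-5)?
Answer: -1392/43 ≈ -32.372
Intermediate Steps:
r = 87/43 (r = 2 + 1/43 = 87/43 ≈ 2.0233)
I = 0 (I = (5 - 6) - 5*(-1/5) = -1 + 1 = 0)
I + r*(-16) = 0 + (87/43)*(-16) = 0 - 1392/43 = -1392/43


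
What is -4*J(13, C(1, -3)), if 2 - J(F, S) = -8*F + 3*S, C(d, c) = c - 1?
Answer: -472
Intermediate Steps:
C(d, c) = -1 + c
J(F, S) = 2 - 3*S + 8*F (J(F, S) = 2 - (-8*F + 3*S) = 2 + (-3*S + 8*F) = 2 - 3*S + 8*F)
-4*J(13, C(1, -3)) = -4*(2 - 3*(-1 - 3) + 8*13) = -4*(2 - 3*(-4) + 104) = -4*(2 + 12 + 104) = -4*118 = -472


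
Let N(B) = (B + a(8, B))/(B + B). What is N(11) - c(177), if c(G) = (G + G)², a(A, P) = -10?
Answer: -2756951/22 ≈ -1.2532e+5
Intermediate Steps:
c(G) = 4*G² (c(G) = (2*G)² = 4*G²)
N(B) = (-10 + B)/(2*B) (N(B) = (B - 10)/(B + B) = (-10 + B)/((2*B)) = (-10 + B)*(1/(2*B)) = (-10 + B)/(2*B))
N(11) - c(177) = (½)*(-10 + 11)/11 - 4*177² = (½)*(1/11)*1 - 4*31329 = 1/22 - 1*125316 = 1/22 - 125316 = -2756951/22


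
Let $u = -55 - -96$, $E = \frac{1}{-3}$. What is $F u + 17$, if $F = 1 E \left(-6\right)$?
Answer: $99$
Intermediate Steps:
$E = - \frac{1}{3} \approx -0.33333$
$F = 2$ ($F = 1 \left(- \frac{1}{3}\right) \left(-6\right) = \left(- \frac{1}{3}\right) \left(-6\right) = 2$)
$u = 41$ ($u = -55 + 96 = 41$)
$F u + 17 = 2 \cdot 41 + 17 = 82 + 17 = 99$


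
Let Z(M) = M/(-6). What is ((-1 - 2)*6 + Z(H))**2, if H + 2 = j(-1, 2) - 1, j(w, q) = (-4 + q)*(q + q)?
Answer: 9409/36 ≈ 261.36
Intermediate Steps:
j(w, q) = 2*q*(-4 + q) (j(w, q) = (-4 + q)*(2*q) = 2*q*(-4 + q))
H = -11 (H = -2 + (2*2*(-4 + 2) - 1) = -2 + (2*2*(-2) - 1) = -2 + (-8 - 1) = -2 - 9 = -11)
Z(M) = -M/6 (Z(M) = M*(-1/6) = -M/6)
((-1 - 2)*6 + Z(H))**2 = ((-1 - 2)*6 - 1/6*(-11))**2 = (-3*6 + 11/6)**2 = (-18 + 11/6)**2 = (-97/6)**2 = 9409/36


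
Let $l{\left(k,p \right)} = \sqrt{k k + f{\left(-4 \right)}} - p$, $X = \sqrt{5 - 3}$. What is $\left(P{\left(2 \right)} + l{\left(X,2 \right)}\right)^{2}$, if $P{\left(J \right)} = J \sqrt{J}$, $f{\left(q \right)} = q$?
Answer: $\left(-2 + 2 \sqrt{2} + i \sqrt{2}\right)^{2} \approx -1.3137 + 2.3431 i$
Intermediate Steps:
$P{\left(J \right)} = J^{\frac{3}{2}}$
$X = \sqrt{2} \approx 1.4142$
$l{\left(k,p \right)} = \sqrt{-4 + k^{2}} - p$ ($l{\left(k,p \right)} = \sqrt{k k - 4} - p = \sqrt{k^{2} - 4} - p = \sqrt{-4 + k^{2}} - p$)
$\left(P{\left(2 \right)} + l{\left(X,2 \right)}\right)^{2} = \left(2^{\frac{3}{2}} + \left(\sqrt{-4 + \left(\sqrt{2}\right)^{2}} - 2\right)\right)^{2} = \left(2 \sqrt{2} - \left(2 - \sqrt{-4 + 2}\right)\right)^{2} = \left(2 \sqrt{2} - \left(2 - \sqrt{-2}\right)\right)^{2} = \left(2 \sqrt{2} - \left(2 - i \sqrt{2}\right)\right)^{2} = \left(-2 + 2 \sqrt{2} + i \sqrt{2}\right)^{2}$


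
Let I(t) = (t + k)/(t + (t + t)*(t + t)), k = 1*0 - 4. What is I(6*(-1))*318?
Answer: -530/23 ≈ -23.043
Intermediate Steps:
k = -4 (k = 0 - 4 = -4)
I(t) = (-4 + t)/(t + 4*t**2) (I(t) = (t - 4)/(t + (t + t)*(t + t)) = (-4 + t)/(t + (2*t)*(2*t)) = (-4 + t)/(t + 4*t**2))
I(6*(-1))*318 = ((-4 + 6*(-1))/(((6*(-1)))*(1 + 4*(6*(-1)))))*318 = ((-4 - 6)/((-6)*(1 + 4*(-6))))*318 = -1/6*(-10)/(1 - 24)*318 = -1/6*(-10)/(-23)*318 = -1/6*(-1/23)*(-10)*318 = -5/69*318 = -530/23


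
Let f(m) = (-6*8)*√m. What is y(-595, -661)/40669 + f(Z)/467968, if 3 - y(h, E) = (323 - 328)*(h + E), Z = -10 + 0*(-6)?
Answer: -6277/40669 - 3*I*√10/29248 ≈ -0.15434 - 0.00032436*I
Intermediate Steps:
Z = -10 (Z = -10 + 0 = -10)
y(h, E) = 3 + 5*E + 5*h (y(h, E) = 3 - (323 - 328)*(h + E) = 3 - (-5)*(E + h) = 3 - (-5*E - 5*h) = 3 + (5*E + 5*h) = 3 + 5*E + 5*h)
f(m) = -48*√m
y(-595, -661)/40669 + f(Z)/467968 = (3 + 5*(-661) + 5*(-595))/40669 - 48*I*√10/467968 = (3 - 3305 - 2975)*(1/40669) - 48*I*√10*(1/467968) = -6277*1/40669 - 48*I*√10*(1/467968) = -6277/40669 - 3*I*√10/29248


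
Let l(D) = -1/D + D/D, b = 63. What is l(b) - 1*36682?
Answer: -2310904/63 ≈ -36681.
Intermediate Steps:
l(D) = 1 - 1/D (l(D) = -1/D + 1 = 1 - 1/D)
l(b) - 1*36682 = (-1 + 63)/63 - 1*36682 = (1/63)*62 - 36682 = 62/63 - 36682 = -2310904/63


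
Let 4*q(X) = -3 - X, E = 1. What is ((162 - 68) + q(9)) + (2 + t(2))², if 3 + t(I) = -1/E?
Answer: 95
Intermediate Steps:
q(X) = -¾ - X/4 (q(X) = (-3 - X)/4 = -¾ - X/4)
t(I) = -4 (t(I) = -3 - 1/1 = -3 - 1*1 = -3 - 1 = -4)
((162 - 68) + q(9)) + (2 + t(2))² = ((162 - 68) + (-¾ - ¼*9)) + (2 - 4)² = (94 + (-¾ - 9/4)) + (-2)² = (94 - 3) + 4 = 91 + 4 = 95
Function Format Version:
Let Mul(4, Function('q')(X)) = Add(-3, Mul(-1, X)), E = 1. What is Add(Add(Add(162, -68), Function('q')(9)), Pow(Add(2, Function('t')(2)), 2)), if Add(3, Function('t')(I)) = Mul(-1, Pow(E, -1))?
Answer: 95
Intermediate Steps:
Function('q')(X) = Add(Rational(-3, 4), Mul(Rational(-1, 4), X)) (Function('q')(X) = Mul(Rational(1, 4), Add(-3, Mul(-1, X))) = Add(Rational(-3, 4), Mul(Rational(-1, 4), X)))
Function('t')(I) = -4 (Function('t')(I) = Add(-3, Mul(-1, Pow(1, -1))) = Add(-3, Mul(-1, 1)) = Add(-3, -1) = -4)
Add(Add(Add(162, -68), Function('q')(9)), Pow(Add(2, Function('t')(2)), 2)) = Add(Add(Add(162, -68), Add(Rational(-3, 4), Mul(Rational(-1, 4), 9))), Pow(Add(2, -4), 2)) = Add(Add(94, Add(Rational(-3, 4), Rational(-9, 4))), Pow(-2, 2)) = Add(Add(94, -3), 4) = Add(91, 4) = 95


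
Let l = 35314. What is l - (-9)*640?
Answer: 41074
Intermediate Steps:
l - (-9)*640 = 35314 - (-9)*640 = 35314 - 1*(-5760) = 35314 + 5760 = 41074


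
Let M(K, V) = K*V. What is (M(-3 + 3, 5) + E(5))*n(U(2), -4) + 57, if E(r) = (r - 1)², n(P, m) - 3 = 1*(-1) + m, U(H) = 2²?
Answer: 25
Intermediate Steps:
U(H) = 4
n(P, m) = 2 + m (n(P, m) = 3 + (1*(-1) + m) = 3 + (-1 + m) = 2 + m)
E(r) = (-1 + r)²
(M(-3 + 3, 5) + E(5))*n(U(2), -4) + 57 = ((-3 + 3)*5 + (-1 + 5)²)*(2 - 4) + 57 = (0*5 + 4²)*(-2) + 57 = (0 + 16)*(-2) + 57 = 16*(-2) + 57 = -32 + 57 = 25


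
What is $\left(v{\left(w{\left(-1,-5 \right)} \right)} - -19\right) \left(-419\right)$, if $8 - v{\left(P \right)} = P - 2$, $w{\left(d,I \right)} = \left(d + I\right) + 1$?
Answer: $-14246$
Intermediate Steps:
$w{\left(d,I \right)} = 1 + I + d$ ($w{\left(d,I \right)} = \left(I + d\right) + 1 = 1 + I + d$)
$v{\left(P \right)} = 10 - P$ ($v{\left(P \right)} = 8 - \left(P - 2\right) = 8 - \left(-2 + P\right) = 10 - P$)
$\left(v{\left(w{\left(-1,-5 \right)} \right)} - -19\right) \left(-419\right) = \left(\left(10 - \left(1 - 5 - 1\right)\right) - -19\right) \left(-419\right) = \left(\left(10 - -5\right) + 19\right) \left(-419\right) = \left(\left(10 + 5\right) + 19\right) \left(-419\right) = \left(15 + 19\right) \left(-419\right) = 34 \left(-419\right) = -14246$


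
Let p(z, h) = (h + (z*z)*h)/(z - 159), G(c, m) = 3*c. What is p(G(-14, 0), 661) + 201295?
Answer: 39293630/201 ≈ 1.9549e+5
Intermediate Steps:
p(z, h) = (h + h*z**2)/(-159 + z) (p(z, h) = (h + z**2*h)/(-159 + z) = (h + h*z**2)/(-159 + z))
p(G(-14, 0), 661) + 201295 = 661*(1 + (3*(-14))**2)/(-159 + 3*(-14)) + 201295 = 661*(1 + (-42)**2)/(-159 - 42) + 201295 = 661*(1 + 1764)/(-201) + 201295 = 661*(-1/201)*1765 + 201295 = -1166665/201 + 201295 = 39293630/201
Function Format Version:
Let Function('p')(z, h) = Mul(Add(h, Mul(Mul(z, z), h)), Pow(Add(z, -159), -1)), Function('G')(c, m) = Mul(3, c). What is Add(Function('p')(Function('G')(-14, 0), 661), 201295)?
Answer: Rational(39293630, 201) ≈ 1.9549e+5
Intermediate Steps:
Function('p')(z, h) = Mul(Pow(Add(-159, z), -1), Add(h, Mul(h, Pow(z, 2)))) (Function('p')(z, h) = Mul(Add(h, Mul(Pow(z, 2), h)), Pow(Add(-159, z), -1)) = Mul(Add(h, Mul(h, Pow(z, 2))), Pow(Add(-159, z), -1)) = Mul(Pow(Add(-159, z), -1), Add(h, Mul(h, Pow(z, 2)))))
Add(Function('p')(Function('G')(-14, 0), 661), 201295) = Add(Mul(661, Pow(Add(-159, Mul(3, -14)), -1), Add(1, Pow(Mul(3, -14), 2))), 201295) = Add(Mul(661, Pow(Add(-159, -42), -1), Add(1, Pow(-42, 2))), 201295) = Add(Mul(661, Pow(-201, -1), Add(1, 1764)), 201295) = Add(Mul(661, Rational(-1, 201), 1765), 201295) = Add(Rational(-1166665, 201), 201295) = Rational(39293630, 201)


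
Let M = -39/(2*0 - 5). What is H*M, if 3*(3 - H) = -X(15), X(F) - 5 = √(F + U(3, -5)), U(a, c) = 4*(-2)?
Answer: 182/5 + 13*√7/5 ≈ 43.279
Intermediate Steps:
U(a, c) = -8
X(F) = 5 + √(-8 + F) (X(F) = 5 + √(F - 8) = 5 + √(-8 + F))
M = 39/5 (M = -39/(0 - 5) = -39/(-5) = -39*(-⅕) = 39/5 ≈ 7.8000)
H = 14/3 + √7/3 (H = 3 - (-1)*(5 + √(-8 + 15))/3 = 3 - (-1)*(5 + √7)/3 = 3 - (-5 - √7)/3 = 3 + (5/3 + √7/3) = 14/3 + √7/3 ≈ 5.5486)
H*M = (14/3 + √7/3)*(39/5) = 182/5 + 13*√7/5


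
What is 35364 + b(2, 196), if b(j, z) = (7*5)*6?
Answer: 35574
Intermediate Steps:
b(j, z) = 210 (b(j, z) = 35*6 = 210)
35364 + b(2, 196) = 35364 + 210 = 35574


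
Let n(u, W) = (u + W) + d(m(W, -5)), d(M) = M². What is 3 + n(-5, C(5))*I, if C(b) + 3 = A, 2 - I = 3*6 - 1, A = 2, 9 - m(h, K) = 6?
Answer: -42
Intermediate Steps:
m(h, K) = 3 (m(h, K) = 9 - 1*6 = 9 - 6 = 3)
I = -15 (I = 2 - (3*6 - 1) = 2 - (18 - 1) = 2 - 1*17 = 2 - 17 = -15)
C(b) = -1 (C(b) = -3 + 2 = -1)
n(u, W) = 9 + W + u (n(u, W) = (u + W) + 3² = (W + u) + 9 = 9 + W + u)
3 + n(-5, C(5))*I = 3 + (9 - 1 - 5)*(-15) = 3 + 3*(-15) = 3 - 45 = -42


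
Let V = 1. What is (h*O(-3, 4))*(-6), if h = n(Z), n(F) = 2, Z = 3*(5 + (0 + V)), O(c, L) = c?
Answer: 36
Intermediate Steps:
Z = 18 (Z = 3*(5 + (0 + 1)) = 3*(5 + 1) = 3*6 = 18)
h = 2
(h*O(-3, 4))*(-6) = (2*(-3))*(-6) = -6*(-6) = 36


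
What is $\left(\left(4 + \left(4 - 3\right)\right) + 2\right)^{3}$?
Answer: $343$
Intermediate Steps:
$\left(\left(4 + \left(4 - 3\right)\right) + 2\right)^{3} = \left(\left(4 + 1\right) + 2\right)^{3} = \left(5 + 2\right)^{3} = 7^{3} = 343$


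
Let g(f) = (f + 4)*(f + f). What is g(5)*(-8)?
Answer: -720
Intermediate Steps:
g(f) = 2*f*(4 + f) (g(f) = (4 + f)*(2*f) = 2*f*(4 + f))
g(5)*(-8) = (2*5*(4 + 5))*(-8) = (2*5*9)*(-8) = 90*(-8) = -720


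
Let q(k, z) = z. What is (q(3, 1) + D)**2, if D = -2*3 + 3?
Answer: 4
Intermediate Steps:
D = -3 (D = -6 + 3 = -3)
(q(3, 1) + D)**2 = (1 - 3)**2 = (-2)**2 = 4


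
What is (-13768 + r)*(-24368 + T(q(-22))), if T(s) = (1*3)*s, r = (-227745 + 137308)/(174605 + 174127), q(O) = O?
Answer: 58659102233021/174366 ≈ 3.3641e+8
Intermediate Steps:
r = -90437/348732 ≈ -0.25933
T(s) = 3*s
(-13768 + r)*(-24368 + T(q(-22))) = (-13768 - 90437/348732)*(-24368 + 3*(-22)) = -4801432613*(-24368 - 66)/348732 = -4801432613/348732*(-24434) = 58659102233021/174366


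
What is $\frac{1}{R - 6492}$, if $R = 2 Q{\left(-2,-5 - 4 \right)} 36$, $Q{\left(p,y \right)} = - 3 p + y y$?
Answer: $- \frac{1}{228} \approx -0.004386$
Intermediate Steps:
$Q{\left(p,y \right)} = y^{2} - 3 p$ ($Q{\left(p,y \right)} = - 3 p + y^{2} = y^{2} - 3 p$)
$R = 6264$ ($R = 2 \left(\left(-5 - 4\right)^{2} - -6\right) 36 = 2 \left(\left(-9\right)^{2} + 6\right) 36 = 2 \left(81 + 6\right) 36 = 2 \cdot 87 \cdot 36 = 174 \cdot 36 = 6264$)
$\frac{1}{R - 6492} = \frac{1}{6264 - 6492} = \frac{1}{-228} = - \frac{1}{228}$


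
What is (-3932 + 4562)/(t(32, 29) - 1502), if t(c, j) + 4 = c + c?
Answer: -45/103 ≈ -0.43689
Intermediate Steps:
t(c, j) = -4 + 2*c (t(c, j) = -4 + (c + c) = -4 + 2*c)
(-3932 + 4562)/(t(32, 29) - 1502) = (-3932 + 4562)/((-4 + 2*32) - 1502) = 630/((-4 + 64) - 1502) = 630/(60 - 1502) = 630/(-1442) = 630*(-1/1442) = -45/103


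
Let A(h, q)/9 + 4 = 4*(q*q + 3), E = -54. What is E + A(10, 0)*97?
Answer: 6930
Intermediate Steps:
A(h, q) = 72 + 36*q² (A(h, q) = -36 + 9*(4*(q*q + 3)) = -36 + 9*(4*(q² + 3)) = -36 + 9*(4*(3 + q²)) = -36 + 9*(12 + 4*q²) = -36 + (108 + 36*q²) = 72 + 36*q²)
E + A(10, 0)*97 = -54 + (72 + 36*0²)*97 = -54 + (72 + 36*0)*97 = -54 + (72 + 0)*97 = -54 + 72*97 = -54 + 6984 = 6930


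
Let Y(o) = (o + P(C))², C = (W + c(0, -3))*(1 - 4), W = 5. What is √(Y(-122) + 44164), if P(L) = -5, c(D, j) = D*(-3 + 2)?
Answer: √60293 ≈ 245.55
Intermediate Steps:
c(D, j) = -D (c(D, j) = D*(-1) = -D)
C = -15 (C = (5 - 1*0)*(1 - 4) = (5 + 0)*(-3) = 5*(-3) = -15)
Y(o) = (-5 + o)² (Y(o) = (o - 5)² = (-5 + o)²)
√(Y(-122) + 44164) = √((-5 - 122)² + 44164) = √((-127)² + 44164) = √(16129 + 44164) = √60293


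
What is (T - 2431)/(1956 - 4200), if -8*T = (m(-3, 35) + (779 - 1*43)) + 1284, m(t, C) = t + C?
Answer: 5375/4488 ≈ 1.1976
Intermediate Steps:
m(t, C) = C + t
T = -513/2 (T = -(((35 - 3) + (779 - 1*43)) + 1284)/8 = -((32 + (779 - 43)) + 1284)/8 = -((32 + 736) + 1284)/8 = -(768 + 1284)/8 = -⅛*2052 = -513/2 ≈ -256.50)
(T - 2431)/(1956 - 4200) = (-513/2 - 2431)/(1956 - 4200) = -5375/2/(-2244) = -5375/2*(-1/2244) = 5375/4488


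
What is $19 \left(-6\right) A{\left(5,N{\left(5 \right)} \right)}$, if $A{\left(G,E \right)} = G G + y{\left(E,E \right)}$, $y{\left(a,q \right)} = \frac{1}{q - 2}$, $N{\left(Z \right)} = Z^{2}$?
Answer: $- \frac{65664}{23} \approx -2855.0$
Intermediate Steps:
$y{\left(a,q \right)} = \frac{1}{-2 + q}$
$A{\left(G,E \right)} = G^{2} + \frac{1}{-2 + E}$ ($A{\left(G,E \right)} = G G + \frac{1}{-2 + E} = G^{2} + \frac{1}{-2 + E}$)
$19 \left(-6\right) A{\left(5,N{\left(5 \right)} \right)} = 19 \left(-6\right) \frac{1 + 5^{2} \left(-2 + 5^{2}\right)}{-2 + 5^{2}} = - 114 \frac{1 + 25 \left(-2 + 25\right)}{-2 + 25} = - 114 \frac{1 + 25 \cdot 23}{23} = - 114 \frac{1 + 575}{23} = - 114 \cdot \frac{1}{23} \cdot 576 = \left(-114\right) \frac{576}{23} = - \frac{65664}{23}$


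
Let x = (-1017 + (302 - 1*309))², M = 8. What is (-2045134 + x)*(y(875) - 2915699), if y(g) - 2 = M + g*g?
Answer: 2142663479712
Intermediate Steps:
x = 1048576 (x = (-1017 + (302 - 309))² = (-1017 - 7)² = (-1024)² = 1048576)
y(g) = 10 + g² (y(g) = 2 + (8 + g*g) = 2 + (8 + g²) = 10 + g²)
(-2045134 + x)*(y(875) - 2915699) = (-2045134 + 1048576)*((10 + 875²) - 2915699) = -996558*((10 + 765625) - 2915699) = -996558*(765635 - 2915699) = -996558*(-2150064) = 2142663479712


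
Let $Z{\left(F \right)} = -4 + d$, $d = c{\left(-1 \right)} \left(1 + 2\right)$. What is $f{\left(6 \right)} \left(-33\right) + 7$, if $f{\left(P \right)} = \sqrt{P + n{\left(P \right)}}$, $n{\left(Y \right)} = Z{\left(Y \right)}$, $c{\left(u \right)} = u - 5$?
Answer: $7 - 132 i \approx 7.0 - 132.0 i$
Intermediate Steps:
$c{\left(u \right)} = -5 + u$
$d = -18$ ($d = \left(-5 - 1\right) \left(1 + 2\right) = \left(-6\right) 3 = -18$)
$Z{\left(F \right)} = -22$ ($Z{\left(F \right)} = -4 - 18 = -22$)
$n{\left(Y \right)} = -22$
$f{\left(P \right)} = \sqrt{-22 + P}$ ($f{\left(P \right)} = \sqrt{P - 22} = \sqrt{-22 + P}$)
$f{\left(6 \right)} \left(-33\right) + 7 = \sqrt{-22 + 6} \left(-33\right) + 7 = \sqrt{-16} \left(-33\right) + 7 = 4 i \left(-33\right) + 7 = - 132 i + 7 = 7 - 132 i$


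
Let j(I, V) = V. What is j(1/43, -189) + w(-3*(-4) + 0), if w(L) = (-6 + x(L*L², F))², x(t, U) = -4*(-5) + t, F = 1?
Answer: 3034375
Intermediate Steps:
x(t, U) = 20 + t
w(L) = (14 + L³)² (w(L) = (-6 + (20 + L*L²))² = (-6 + (20 + L³))² = (14 + L³)²)
j(1/43, -189) + w(-3*(-4) + 0) = -189 + (14 + (-3*(-4) + 0)³)² = -189 + (14 + (12 + 0)³)² = -189 + (14 + 12³)² = -189 + (14 + 1728)² = -189 + 1742² = -189 + 3034564 = 3034375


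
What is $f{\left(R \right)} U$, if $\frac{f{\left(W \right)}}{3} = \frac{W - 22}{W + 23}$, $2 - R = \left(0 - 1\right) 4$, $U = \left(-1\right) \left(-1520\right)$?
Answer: $- \frac{72960}{29} \approx -2515.9$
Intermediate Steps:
$U = 1520$
$R = 6$ ($R = 2 - \left(0 - 1\right) 4 = 2 - \left(-1\right) 4 = 2 - -4 = 2 + 4 = 6$)
$f{\left(W \right)} = \frac{3 \left(-22 + W\right)}{23 + W}$ ($f{\left(W \right)} = 3 \frac{W - 22}{W + 23} = 3 \frac{-22 + W}{23 + W} = \frac{3 \left(-22 + W\right)}{23 + W}$)
$f{\left(R \right)} U = \frac{3 \left(-22 + 6\right)}{23 + 6} \cdot 1520 = 3 \cdot \frac{1}{29} \left(-16\right) 1520 = \left(- \frac{48}{29}\right) 1520 = - \frac{72960}{29}$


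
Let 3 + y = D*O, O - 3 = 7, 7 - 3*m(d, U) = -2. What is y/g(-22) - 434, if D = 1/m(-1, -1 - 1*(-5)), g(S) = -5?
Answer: -6511/15 ≈ -434.07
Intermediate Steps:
m(d, U) = 3 (m(d, U) = 7/3 - 1/3*(-2) = 7/3 + 2/3 = 3)
O = 10 (O = 3 + 7 = 10)
D = 1/3 ≈ 0.33333
y = 1/3 (y = -3 + (1/3)*10 = -3 + 10/3 = 1/3 ≈ 0.33333)
y/g(-22) - 434 = (1/3)/(-5) - 434 = -1/5*1/3 - 434 = -1/15 - 434 = -6511/15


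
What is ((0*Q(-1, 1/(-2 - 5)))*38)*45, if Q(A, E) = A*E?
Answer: 0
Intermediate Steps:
((0*Q(-1, 1/(-2 - 5)))*38)*45 = ((0*(-1/(-2 - 5)))*38)*45 = ((0*(-1/(-7)))*38)*45 = ((0*(-1*(-⅐)))*38)*45 = ((0*(⅐))*38)*45 = (0*38)*45 = 0*45 = 0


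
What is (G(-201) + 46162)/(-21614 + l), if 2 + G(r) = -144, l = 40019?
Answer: 46016/18405 ≈ 2.5002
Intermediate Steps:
G(r) = -146 (G(r) = -2 - 144 = -146)
(G(-201) + 46162)/(-21614 + l) = (-146 + 46162)/(-21614 + 40019) = 46016/18405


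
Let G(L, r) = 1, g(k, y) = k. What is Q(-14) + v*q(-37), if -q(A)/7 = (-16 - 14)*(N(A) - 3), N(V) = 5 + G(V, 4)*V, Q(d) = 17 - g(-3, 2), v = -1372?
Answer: 10084220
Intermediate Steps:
Q(d) = 20 (Q(d) = 17 - 1*(-3) = 17 + 3 = 20)
N(V) = 5 + V (N(V) = 5 + 1*V = 5 + V)
q(A) = 420 + 210*A (q(A) = -7*(-16 - 14)*((5 + A) - 3) = -(-210)*(2 + A) = -7*(-60 - 30*A) = 420 + 210*A)
Q(-14) + v*q(-37) = 20 - 1372*(420 + 210*(-37)) = 20 - 1372*(420 - 7770) = 20 - 1372*(-7350) = 20 + 10084200 = 10084220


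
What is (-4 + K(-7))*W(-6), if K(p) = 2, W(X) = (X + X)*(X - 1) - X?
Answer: -180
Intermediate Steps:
W(X) = -X + 2*X*(-1 + X) (W(X) = (2*X)*(-1 + X) - X = 2*X*(-1 + X) - X = -X + 2*X*(-1 + X))
(-4 + K(-7))*W(-6) = (-4 + 2)*(-6*(-3 + 2*(-6))) = -(-12)*(-3 - 12) = -(-12)*(-15) = -2*90 = -180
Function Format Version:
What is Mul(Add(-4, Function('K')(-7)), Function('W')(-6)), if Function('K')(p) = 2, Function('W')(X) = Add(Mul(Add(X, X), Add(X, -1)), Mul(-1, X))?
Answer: -180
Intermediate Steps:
Function('W')(X) = Add(Mul(-1, X), Mul(2, X, Add(-1, X))) (Function('W')(X) = Add(Mul(Mul(2, X), Add(-1, X)), Mul(-1, X)) = Add(Mul(2, X, Add(-1, X)), Mul(-1, X)) = Add(Mul(-1, X), Mul(2, X, Add(-1, X))))
Mul(Add(-4, Function('K')(-7)), Function('W')(-6)) = Mul(Add(-4, 2), Mul(-6, Add(-3, Mul(2, -6)))) = Mul(-2, Mul(-6, Add(-3, -12))) = Mul(-2, Mul(-6, -15)) = Mul(-2, 90) = -180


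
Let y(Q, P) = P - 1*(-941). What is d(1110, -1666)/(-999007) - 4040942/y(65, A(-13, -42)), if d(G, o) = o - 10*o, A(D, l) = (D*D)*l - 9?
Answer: 2018418445795/3079938581 ≈ 655.34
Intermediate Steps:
A(D, l) = -9 + l*D**2 (A(D, l) = D**2*l - 9 = l*D**2 - 9 = -9 + l*D**2)
y(Q, P) = 941 + P (y(Q, P) = P + 941 = 941 + P)
d(G, o) = -9*o
d(1110, -1666)/(-999007) - 4040942/y(65, A(-13, -42)) = -9*(-1666)/(-999007) - 4040942/(941 + (-9 - 42*(-13)**2)) = 14994*(-1/999007) - 4040942/(941 + (-9 - 42*169)) = -14994/999007 - 4040942/(941 + (-9 - 7098)) = -14994/999007 - 4040942/(941 - 7107) = -14994/999007 - 4040942/(-6166) = -14994/999007 - 4040942*(-1/6166) = -14994/999007 + 2020471/3083 = 2018418445795/3079938581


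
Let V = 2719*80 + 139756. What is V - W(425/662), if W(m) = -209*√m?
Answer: 357276 + 1045*√11254/662 ≈ 3.5744e+5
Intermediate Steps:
V = 357276 (V = 217520 + 139756 = 357276)
V - W(425/662) = 357276 - (-209)*√(425/662) = 357276 - (-209)*5*√11254/662 = 357276 - (-1045)*√11254/662 = 357276 + 1045*√11254/662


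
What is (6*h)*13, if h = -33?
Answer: -2574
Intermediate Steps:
(6*h)*13 = (6*(-33))*13 = -198*13 = -2574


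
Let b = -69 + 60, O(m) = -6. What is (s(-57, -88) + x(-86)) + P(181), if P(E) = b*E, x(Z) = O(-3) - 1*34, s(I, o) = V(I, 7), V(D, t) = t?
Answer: -1662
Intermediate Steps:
s(I, o) = 7
b = -9
x(Z) = -40 (x(Z) = -6 - 1*34 = -6 - 34 = -40)
P(E) = -9*E
(s(-57, -88) + x(-86)) + P(181) = (7 - 40) - 9*181 = -33 - 1629 = -1662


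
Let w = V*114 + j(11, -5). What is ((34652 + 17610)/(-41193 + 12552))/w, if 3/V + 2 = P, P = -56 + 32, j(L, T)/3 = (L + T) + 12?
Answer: -679406/15208371 ≈ -0.044673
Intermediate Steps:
j(L, T) = 36 + 3*L + 3*T (j(L, T) = 3*((L + T) + 12) = 3*(12 + L + T) = 36 + 3*L + 3*T)
P = -24
V = -3/26 (V = 3/(-2 - 24) = 3/(-26) = 3*(-1/26) = -3/26 ≈ -0.11538)
w = 531/13 (w = -3/26*114 + (36 + 3*11 + 3*(-5)) = -171/13 + (36 + 33 - 15) = -171/13 + 54 = 531/13 ≈ 40.846)
((34652 + 17610)/(-41193 + 12552))/w = ((34652 + 17610)/(-41193 + 12552))/(531/13) = (52262/(-28641))*(13/531) = (52262*(-1/28641))*(13/531) = -52262/28641*13/531 = -679406/15208371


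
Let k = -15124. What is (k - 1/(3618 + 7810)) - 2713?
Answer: -203841237/11428 ≈ -17837.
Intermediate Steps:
(k - 1/(3618 + 7810)) - 2713 = (-15124 - 1/(3618 + 7810)) - 2713 = (-15124 - 1/11428) - 2713 = -172837073/11428 - 2713 = -203841237/11428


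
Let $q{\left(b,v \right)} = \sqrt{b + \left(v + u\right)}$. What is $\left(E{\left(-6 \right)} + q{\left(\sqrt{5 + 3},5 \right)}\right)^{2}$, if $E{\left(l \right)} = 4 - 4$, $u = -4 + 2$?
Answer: $3 + 2 \sqrt{2} \approx 5.8284$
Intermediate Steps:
$u = -2$
$E{\left(l \right)} = 0$
$q{\left(b,v \right)} = \sqrt{-2 + b + v}$ ($q{\left(b,v \right)} = \sqrt{b + \left(v - 2\right)} = \sqrt{b + \left(-2 + v\right)} = \sqrt{-2 + b + v}$)
$\left(E{\left(-6 \right)} + q{\left(\sqrt{5 + 3},5 \right)}\right)^{2} = \left(0 + \sqrt{-2 + \sqrt{5 + 3} + 5}\right)^{2} = \left(0 + \sqrt{-2 + \sqrt{8} + 5}\right)^{2} = \left(0 + \sqrt{-2 + 2 \sqrt{2} + 5}\right)^{2} = \left(0 + \sqrt{3 + 2 \sqrt{2}}\right)^{2} = \left(\sqrt{3 + 2 \sqrt{2}}\right)^{2} = 3 + 2 \sqrt{2}$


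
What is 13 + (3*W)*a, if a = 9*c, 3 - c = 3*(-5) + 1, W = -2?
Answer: -905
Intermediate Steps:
c = 17 (c = 3 - (3*(-5) + 1) = 3 - (-15 + 1) = 3 - 1*(-14) = 3 + 14 = 17)
a = 153 (a = 9*17 = 153)
13 + (3*W)*a = 13 + (3*(-2))*153 = 13 - 6*153 = 13 - 918 = -905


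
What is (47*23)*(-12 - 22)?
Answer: -36754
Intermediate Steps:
(47*23)*(-12 - 22) = 1081*(-34) = -36754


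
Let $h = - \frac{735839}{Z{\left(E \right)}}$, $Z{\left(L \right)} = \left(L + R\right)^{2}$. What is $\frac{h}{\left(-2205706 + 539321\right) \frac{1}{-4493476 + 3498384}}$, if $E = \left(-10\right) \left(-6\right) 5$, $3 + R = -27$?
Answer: $- \frac{26150982221}{4338552375} \approx -6.0276$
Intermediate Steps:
$R = -30$ ($R = -3 - 27 = -30$)
$E = 300$ ($E = 60 \cdot 5 = 300$)
$Z{\left(L \right)} = \left(-30 + L\right)^{2}$ ($Z{\left(L \right)} = \left(L - 30\right)^{2} = \left(-30 + L\right)^{2}$)
$h = - \frac{735839}{72900}$ ($h = - \frac{735839}{\left(-30 + 300\right)^{2}} = - \frac{735839}{270^{2}} = - \frac{735839}{72900} \approx -10.094$)
$\frac{h}{\left(-2205706 + 539321\right) \frac{1}{-4493476 + 3498384}} = - \frac{735839}{72900 \frac{-2205706 + 539321}{-4493476 + 3498384}} = - \frac{735839}{72900 \left(- \frac{1666385}{-995092}\right)} = - \frac{735839}{72900 \left(\left(-1666385\right) \left(- \frac{1}{995092}\right)\right)} = - \frac{735839}{72900 \cdot \frac{238055}{142156}} = \left(- \frac{735839}{72900}\right) \frac{142156}{238055} = - \frac{26150982221}{4338552375}$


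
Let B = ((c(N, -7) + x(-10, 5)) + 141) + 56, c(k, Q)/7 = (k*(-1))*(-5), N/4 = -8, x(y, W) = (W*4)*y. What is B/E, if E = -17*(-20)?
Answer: -1123/340 ≈ -3.3029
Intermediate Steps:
x(y, W) = 4*W*y (x(y, W) = (4*W)*y = 4*W*y)
N = -32 (N = 4*(-8) = -32)
E = 340
c(k, Q) = 35*k (c(k, Q) = 7*((k*(-1))*(-5)) = 7*(-k*(-5)) = 7*(5*k) = 35*k)
B = -1123 (B = ((35*(-32) + 4*5*(-10)) + 141) + 56 = ((-1120 - 200) + 141) + 56 = (-1320 + 141) + 56 = -1179 + 56 = -1123)
B/E = -1123/340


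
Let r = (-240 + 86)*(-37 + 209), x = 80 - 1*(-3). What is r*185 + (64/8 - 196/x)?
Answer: -406722772/83 ≈ -4.9003e+6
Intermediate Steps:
x = 83 (x = 80 + 3 = 83)
r = -26488 (r = -154*172 = -26488)
r*185 + (64/8 - 196/x) = -26488*185 + (64/8 - 196/83) = -4900280 + (64*(1/8) - 196*1/83) = -4900280 + (8 - 196/83) = -4900280 + 468/83 = -406722772/83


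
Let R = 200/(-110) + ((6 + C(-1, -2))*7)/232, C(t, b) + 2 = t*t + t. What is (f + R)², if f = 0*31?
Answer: 1172889/407044 ≈ 2.8815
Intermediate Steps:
f = 0
C(t, b) = -2 + t + t² (C(t, b) = -2 + (t*t + t) = -2 + (t² + t) = -2 + (t + t²) = -2 + t + t²)
R = -1083/638 (R = 200/(-110) + ((6 + (-2 - 1 + (-1)²))*7)/232 = 200*(-1/110) + ((6 + (-2 - 1 + 1))*7)*(1/232) = -20/11 + ((6 - 2)*7)*(1/232) = -20/11 + (4*7)*(1/232) = -20/11 + 28*(1/232) = -20/11 + 7/58 = -1083/638 ≈ -1.6975)
(f + R)² = (0 - 1083/638)² = (-1083/638)² = 1172889/407044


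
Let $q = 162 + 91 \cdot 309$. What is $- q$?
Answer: $-28281$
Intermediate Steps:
$q = 28281$ ($q = 162 + 28119 = 28281$)
$- q = \left(-1\right) 28281 = -28281$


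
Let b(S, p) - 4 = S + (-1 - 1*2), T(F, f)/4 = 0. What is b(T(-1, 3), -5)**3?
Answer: 1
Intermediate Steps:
T(F, f) = 0 (T(F, f) = 4*0 = 0)
b(S, p) = 1 + S (b(S, p) = 4 + (S + (-1 - 1*2)) = 4 + (S + (-1 - 2)) = 4 + (S - 3) = 4 + (-3 + S) = 1 + S)
b(T(-1, 3), -5)**3 = (1 + 0)**3 = 1**3 = 1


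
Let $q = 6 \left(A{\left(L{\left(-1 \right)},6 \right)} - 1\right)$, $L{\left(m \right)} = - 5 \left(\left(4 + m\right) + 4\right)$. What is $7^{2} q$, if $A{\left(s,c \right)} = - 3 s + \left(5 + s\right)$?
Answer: $21756$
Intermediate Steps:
$L{\left(m \right)} = -40 - 5 m$ ($L{\left(m \right)} = - 5 \left(8 + m\right) = -40 - 5 m$)
$A{\left(s,c \right)} = 5 - 2 s$
$q = 444$ ($q = 6 \left(\left(5 - 2 \left(-40 - -5\right)\right) - 1\right) = 6 \left(\left(5 - 2 \left(-40 + 5\right)\right) - 1\right) = 6 \left(\left(5 - -70\right) - 1\right) = 6 \left(\left(5 + 70\right) - 1\right) = 6 \left(75 - 1\right) = 6 \cdot 74 = 444$)
$7^{2} q = 7^{2} \cdot 444 = 49 \cdot 444 = 21756$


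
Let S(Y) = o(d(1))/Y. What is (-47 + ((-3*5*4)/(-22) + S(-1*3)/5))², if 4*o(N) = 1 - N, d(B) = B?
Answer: 237169/121 ≈ 1960.1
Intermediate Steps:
o(N) = ¼ - N/4 (o(N) = (1 - N)/4 = ¼ - N/4)
S(Y) = 0 (S(Y) = (¼ - ¼*1)/Y = (¼ - ¼)/Y = 0/Y = 0)
(-47 + ((-3*5*4)/(-22) + S(-1*3)/5))² = (-47 + ((-3*5*4)/(-22) + 0/5))² = (-47 + (-15*4*(-1/22) + 0*(⅕)))² = (-47 + (-60*(-1/22) + 0))² = (-47 + (30/11 + 0))² = (-47 + 30/11)² = (-487/11)² = 237169/121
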